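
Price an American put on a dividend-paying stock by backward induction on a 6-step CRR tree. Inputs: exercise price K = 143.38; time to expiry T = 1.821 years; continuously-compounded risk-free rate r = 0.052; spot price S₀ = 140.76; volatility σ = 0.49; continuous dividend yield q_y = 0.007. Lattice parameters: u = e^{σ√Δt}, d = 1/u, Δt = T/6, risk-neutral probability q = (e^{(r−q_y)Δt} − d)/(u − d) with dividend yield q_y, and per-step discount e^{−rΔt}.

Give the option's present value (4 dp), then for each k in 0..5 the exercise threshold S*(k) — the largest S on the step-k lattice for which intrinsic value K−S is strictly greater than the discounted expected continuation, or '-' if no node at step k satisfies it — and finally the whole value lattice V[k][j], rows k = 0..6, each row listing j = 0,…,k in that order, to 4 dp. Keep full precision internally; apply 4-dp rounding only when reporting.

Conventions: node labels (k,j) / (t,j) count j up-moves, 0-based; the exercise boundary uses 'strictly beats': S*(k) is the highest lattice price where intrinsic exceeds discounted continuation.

Δt=0.30350  u=1.30989  d=0.76342  q=0.45808  discount=0.98434
step 6 (expiry): payoffs max(K−S,0) = 115.5146 95.5680 61.3433 2.6200 0.0000 0.0000 0.0000
step 5: (k=5,j=0): S=36.5007, K−S=106.8793, hold=104.7117 ⇒ V=106.8793 exercise | (k=5,j=1): S=62.6285, K−S=80.7515, hold=78.6393 ⇒ V=80.7515 exercise | (k=5,j=2): S=107.4592, K−S=35.9208, hold=33.9038 ⇒ V=35.9208 exercise | (k=5,j=3): S=184.3805, K−S=0.0000, hold=1.3976 ⇒ V=1.3976 continue | (k=5,j=4): S=316.3634, K−S=0.0000, hold=0.0000 ⇒ V=0.0000 continue | (k=5,j=5): S=542.8222, K−S=0.0000, hold=0.0000 ⇒ V=0.0000 continue  boundary S*=107.4592
step 4: (k=4,j=0): S=47.8120, K−S=95.5680, hold=93.4244 ⇒ V=95.5680 exercise | (k=4,j=1): S=82.0367, K−S=61.3433, hold=59.2724 ⇒ V=61.3433 exercise | (k=4,j=2): S=140.7600, K−S=2.6200, hold=19.7914 ⇒ V=19.7914 continue | (k=4,j=3): S=241.5186, K−S=0.0000, hold=0.7455 ⇒ V=0.7455 continue | (k=4,j=4): S=414.4021, K−S=0.0000, hold=0.0000 ⇒ V=0.0000 continue  boundary S*=82.0367
step 3: (k=3,j=0): S=62.6285, K−S=80.7515, hold=78.6393 ⇒ V=80.7515 exercise | (k=3,j=1): S=107.4592, K−S=35.9208, hold=41.6466 ⇒ V=41.6466 continue | (k=3,j=2): S=184.3805, K−S=0.0000, hold=10.8935 ⇒ V=10.8935 continue | (k=3,j=3): S=316.3634, K−S=0.0000, hold=0.3977 ⇒ V=0.3977 continue  boundary S*=62.6285
step 2: (k=2,j=0): S=82.0367, K−S=61.3433, hold=61.8542 ⇒ V=61.8542 continue | (k=2,j=1): S=140.7600, K−S=2.6200, hold=27.1276 ⇒ V=27.1276 continue | (k=2,j=2): S=241.5186, K−S=0.0000, hold=5.9903 ⇒ V=5.9903 continue  boundary S*=-
step 1: (k=1,j=0): S=107.4592, K−S=35.9208, hold=45.2271 ⇒ V=45.2271 continue | (k=1,j=1): S=184.3805, K−S=0.0000, hold=17.1717 ⇒ V=17.1717 continue  boundary S*=-
step 0: (k=0,j=0): S=140.7600, K−S=2.6200, hold=31.8684 ⇒ V=31.8684 continue  boundary S*=-

price = 31.8684
boundary = - - - 62.6285 82.0367 107.4592
tree:
31.8684
45.2271 17.1717
61.8542 27.1276 5.9903
80.7515 41.6466 10.8935 0.3977
95.5680 61.3433 19.7914 0.7455 0.0000
106.8793 80.7515 35.9208 1.3976 0.0000 0.0000
115.5146 95.5680 61.3433 2.6200 0.0000 0.0000 0.0000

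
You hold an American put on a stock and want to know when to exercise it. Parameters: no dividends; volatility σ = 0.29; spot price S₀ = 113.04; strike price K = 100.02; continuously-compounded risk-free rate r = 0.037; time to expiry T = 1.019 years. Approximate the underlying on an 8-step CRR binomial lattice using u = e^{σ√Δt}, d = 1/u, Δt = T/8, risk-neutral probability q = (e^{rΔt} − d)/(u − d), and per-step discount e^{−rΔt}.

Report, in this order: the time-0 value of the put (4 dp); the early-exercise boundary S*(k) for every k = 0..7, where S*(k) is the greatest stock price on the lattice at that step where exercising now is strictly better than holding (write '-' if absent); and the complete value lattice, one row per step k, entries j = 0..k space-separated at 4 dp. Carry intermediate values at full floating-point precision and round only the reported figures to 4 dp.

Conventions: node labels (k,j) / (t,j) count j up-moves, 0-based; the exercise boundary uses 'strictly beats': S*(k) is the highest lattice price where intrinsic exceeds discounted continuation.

Δt=0.12737, u=1.10905, d=0.90168, q=0.49693, disc=e^(-rΔt)=0.99530
k=8 terminal: V=max(K-S,0) → 50.6303 39.2715 25.3004 8.1162 0.0000 0.0000 0.0000 0.0000 0.0000
k=7: j=0 S=54.7755 intr=45.2445 cont=44.7743 V=45.2445[EX]; j=1 S=67.3728 intr=32.6472 cont=32.1769 V=32.6472[EX]; j=2 S=82.8674 intr=17.1526 cont=16.6823 V=17.1526[EX]; j=3 S=101.9255 intr=0.0000 cont=4.0639 V=4.0639[hold]; j=4 S=125.3665 intr=0.0000 cont=0.0000 V=0.0000[hold]; j=5 S=154.1986 intr=0.0000 cont=0.0000 V=0.0000[hold]; j=6 S=189.6616 intr=0.0000 cont=0.0000 V=0.0000[hold]; j=7 S=233.2804 intr=0.0000 cont=0.0000 V=0.0000[hold]  S*(7)=82.8674
k=6: j=0 S=60.7485 intr=39.2715 cont=38.8012 V=39.2715[EX]; j=1 S=74.7196 intr=25.3004 cont=24.8302 V=25.3004[EX]; j=2 S=91.9038 intr=8.1162 cont=10.5984 V=10.5984[hold]; j=3 S=113.0400 intr=0.0000 cont=2.0348 V=2.0348[hold]; j=4 S=139.0372 intr=0.0000 cont=0.0000 V=0.0000[hold]; j=5 S=171.0133 intr=0.0000 cont=0.0000 V=0.0000[hold]; j=6 S=210.3434 intr=0.0000 cont=0.0000 V=0.0000[hold]  S*(6)=74.7196
k=5: j=0 S=67.3728 intr=32.6472 cont=32.1769 V=32.6472[EX]; j=1 S=82.8674 intr=17.1526 cont=17.9099 V=17.9099[hold]; j=2 S=101.9255 intr=0.0000 cont=6.3131 V=6.3131[hold]; j=3 S=125.3665 intr=0.0000 cont=1.0188 V=1.0188[hold]; j=4 S=154.1986 intr=0.0000 cont=0.0000 V=0.0000[hold]; j=5 S=189.6616 intr=0.0000 cont=0.0000 V=0.0000[hold]  S*(5)=67.3728
k=4: j=0 S=74.7196 intr=25.3004 cont=25.2047 V=25.3004[EX]; j=1 S=91.9038 intr=8.1162 cont=12.0900 V=12.0900[hold]; j=2 S=113.0400 intr=0.0000 cont=3.6649 V=3.6649[hold]; j=3 S=139.0372 intr=0.0000 cont=0.5101 V=0.5101[hold]; j=4 S=171.0133 intr=0.0000 cont=0.0000 V=0.0000[hold]  S*(4)=74.7196
k=3: j=0 S=82.8674 intr=17.1526 cont=18.6477 V=18.6477[hold]; j=1 S=101.9255 intr=0.0000 cont=7.8662 V=7.8662[hold]; j=2 S=125.3665 intr=0.0000 cont=2.0873 V=2.0873[hold]; j=3 S=154.1986 intr=0.0000 cont=0.2554 V=0.2554[hold]  S*(3)=-
k=2: j=0 S=91.9038 intr=8.1162 cont=13.2276 V=13.2276[hold]; j=1 S=113.0400 intr=0.0000 cont=4.9710 V=4.9710[hold]; j=2 S=139.0372 intr=0.0000 cont=1.1715 V=1.1715[hold]  S*(2)=-
k=1: j=0 S=101.9255 intr=0.0000 cont=9.0817 V=9.0817[hold]; j=1 S=125.3665 intr=0.0000 cont=3.0684 V=3.0684[hold]  S*(1)=-
k=0: j=0 S=113.0400 intr=0.0000 cont=6.0649 V=6.0649[hold]  S*(0)=-

price = 6.0649
boundary = - - - - 74.7196 67.3728 74.7196 82.8674
tree:
6.0649
9.0817 3.0684
13.2276 4.9710 1.1715
18.6477 7.8662 2.0873 0.2554
25.3004 12.0900 3.6649 0.5101 0.0000
32.6472 17.9099 6.3131 1.0188 0.0000 0.0000
39.2715 25.3004 10.5984 2.0348 0.0000 0.0000 0.0000
45.2445 32.6472 17.1526 4.0639 0.0000 0.0000 0.0000 0.0000
50.6303 39.2715 25.3004 8.1162 0.0000 0.0000 0.0000 0.0000 0.0000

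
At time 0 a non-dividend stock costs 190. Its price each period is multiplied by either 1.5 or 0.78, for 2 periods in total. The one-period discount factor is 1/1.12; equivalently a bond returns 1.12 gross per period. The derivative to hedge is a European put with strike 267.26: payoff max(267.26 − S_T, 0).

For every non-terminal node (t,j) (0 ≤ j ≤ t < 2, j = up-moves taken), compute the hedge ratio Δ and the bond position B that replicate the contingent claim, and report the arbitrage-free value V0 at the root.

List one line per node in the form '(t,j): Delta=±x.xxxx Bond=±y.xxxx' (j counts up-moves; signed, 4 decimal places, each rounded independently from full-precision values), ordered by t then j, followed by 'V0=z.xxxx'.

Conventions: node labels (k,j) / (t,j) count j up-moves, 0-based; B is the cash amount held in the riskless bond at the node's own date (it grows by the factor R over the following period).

Under the risk-neutral measure, an up-move has probability p* = (R−d)/(u−d) = 0.4722 and values discount at R = 1.12.
Payoffs at expiry: V(2,0)=151.6640, V(2,1)=44.9600, V(2,2)=0.0000
Node (1,0) S=148.2000: V=(p*·44.9600+(1−p*)·151.6640)/1.12=90.4250; Δ=(44.9600−151.6640)/(222.3000−115.5960)=-1.0000; B=V−Δ·S=238.6250
Node (1,1) S=285.0000: V=(p*·0.0000+(1−p*)·44.9600)/1.12=21.1865; Δ=(0.0000−44.9600)/(427.5000−222.3000)=-0.2191; B=V−Δ·S=83.6310
Node (0,0) S=190.0000: V=(p*·21.1865+(1−p*)·90.4250)/1.12=51.5438; Δ=(21.1865−90.4250)/(285.0000−148.2000)=-0.5061; B=V−Δ·S=147.7084
Verification: the root portfolio costs Δ(0,0)·S0 + B(0,0) = 51.5438, matching V0.

(0,0): Delta=-0.5061 Bond=147.7084
(1,0): Delta=-1.0000 Bond=238.6250
(1,1): Delta=-0.2191 Bond=83.6310
V0=51.5438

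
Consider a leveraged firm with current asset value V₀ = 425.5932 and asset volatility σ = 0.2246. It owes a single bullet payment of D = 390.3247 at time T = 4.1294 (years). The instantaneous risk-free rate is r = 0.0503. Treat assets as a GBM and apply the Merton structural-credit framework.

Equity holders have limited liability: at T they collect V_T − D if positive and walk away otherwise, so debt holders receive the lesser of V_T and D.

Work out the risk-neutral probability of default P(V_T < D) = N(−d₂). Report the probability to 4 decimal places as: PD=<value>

Equity is a call on the firm's assets struck at D = 390.3247:
d₁ = [ln(V₀/D) + (r + σ²/2)T] / (σ√T)
   = [ln(425.5932/390.3247) + (0.0503 + 0.5·0.2246²)·4.1294] / (0.2246·√4.1294)
   = [0.086505 + 0.311863] / 0.456408 = 0.872833
d₂ = d₁ − σ√T = 0.872833 − 0.456408 = 0.416425
risk-neutral PD = N(−d₂) = N(-0.416425) = 0.338550

PD=0.3385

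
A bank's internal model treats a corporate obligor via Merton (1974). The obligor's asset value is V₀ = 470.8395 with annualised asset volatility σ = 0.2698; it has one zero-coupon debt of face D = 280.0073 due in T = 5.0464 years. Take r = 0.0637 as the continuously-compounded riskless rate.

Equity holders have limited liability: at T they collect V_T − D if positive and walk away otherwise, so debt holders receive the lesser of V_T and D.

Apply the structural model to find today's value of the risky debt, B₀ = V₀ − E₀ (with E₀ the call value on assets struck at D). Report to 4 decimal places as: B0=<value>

B0=196.1989

Equity is a call on the firm's assets struck at D = 280.0073:
d₁ = [ln(V₀/D) + (r + σ²/2)T] / (σ√T)
   = [ln(470.8395/280.0073) + (0.0637 + 0.5·0.2698²)·5.0464] / (0.2698·√5.0464)
   = [0.519702 + 0.505125] / 0.606084 = 1.690898
d₂ = d₁ − σ√T = 1.690898 − 0.606084 = 1.084814
N(d₁) = 0.954572,  N(d₂) = 0.860998,  e^(−rT) = 0.725093
E₀ = V₀·N(d₁) − D·e^(−rT)·N(d₂)
   = 470.8395·0.954572 − 280.0073·0.725093·0.860998 = 274.640623
B₀ = V₀ − E₀ = 470.8395 − 274.640623 = 196.198877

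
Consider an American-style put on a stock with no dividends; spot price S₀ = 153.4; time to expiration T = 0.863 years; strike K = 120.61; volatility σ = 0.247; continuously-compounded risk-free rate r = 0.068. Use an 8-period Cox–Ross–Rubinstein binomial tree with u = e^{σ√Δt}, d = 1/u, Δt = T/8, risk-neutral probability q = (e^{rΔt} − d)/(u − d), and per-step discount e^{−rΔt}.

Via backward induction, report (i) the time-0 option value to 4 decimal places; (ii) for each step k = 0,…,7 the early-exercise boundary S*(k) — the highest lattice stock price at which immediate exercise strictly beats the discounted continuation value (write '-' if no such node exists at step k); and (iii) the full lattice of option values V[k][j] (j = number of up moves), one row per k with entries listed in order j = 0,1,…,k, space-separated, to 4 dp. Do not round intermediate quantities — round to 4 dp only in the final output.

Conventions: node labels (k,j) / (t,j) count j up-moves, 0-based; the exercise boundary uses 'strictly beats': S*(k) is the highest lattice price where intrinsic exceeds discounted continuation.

params: Δt=0.10787 u=1.08451 d=0.92208 q=0.52506 e^(-rΔt)=0.99269
t_8 payoffs: 40.4484 26.3275 9.7191 0.0000 0.0000 0.0000 0.0000 0.0000 0.0000
t_7: node(7,0) S=86.9358 payoff=33.6742 vs cont=32.7927 → 33.6742 [stop]  node(7,1) S=102.2501 payoff=18.3599 vs cont=17.4784 → 18.3599 [stop]  node(7,2) S=120.2620 payoff=0.3480 vs cont=4.5823 → 4.5823 [wait]  node(7,3) S=141.4468 payoff=0.0000 vs cont=0.0000 → 0.0000 [wait]  node(7,4) S=166.3634 payoff=0.0000 vs cont=0.0000 → 0.0000 [wait]  node(7,5) S=195.6692 payoff=0.0000 vs cont=0.0000 → 0.0000 [wait]  node(7,6) S=230.1374 payoff=0.0000 vs cont=0.0000 → 0.0000 [wait]  node(7,7) S=270.6773 payoff=0.0000 vs cont=0.0000 → 0.0000 [wait]  ⇒ S*(7)=102.2501
t_6: node(6,0) S=94.2825 payoff=26.3275 vs cont=25.4460 → 26.3275 [stop]  node(6,1) S=110.8909 payoff=9.7191 vs cont=11.0446 → 11.0446 [wait]  node(6,2) S=130.4249 payoff=0.0000 vs cont=2.1604 → 2.1604 [wait]  node(6,3) S=153.4000 payoff=0.0000 vs cont=0.0000 → 0.0000 [wait]  node(6,4) S=180.4222 payoff=0.0000 vs cont=0.0000 → 0.0000 [wait]  node(6,5) S=212.2046 payoff=0.0000 vs cont=0.0000 → 0.0000 [wait]  node(6,6) S=249.5856 payoff=0.0000 vs cont=0.0000 → 0.0000 [wait]  ⇒ S*(6)=94.2825
t_5: node(5,0) S=102.2501 payoff=18.3599 vs cont=18.1693 → 18.3599 [stop]  node(5,1) S=120.2620 payoff=0.3480 vs cont=6.3333 → 6.3333 [wait]  node(5,2) S=141.4468 payoff=0.0000 vs cont=1.0186 → 1.0186 [wait]  node(5,3) S=166.3634 payoff=0.0000 vs cont=0.0000 → 0.0000 [wait]  node(5,4) S=195.6692 payoff=0.0000 vs cont=0.0000 → 0.0000 [wait]  node(5,5) S=230.1374 payoff=0.0000 vs cont=0.0000 → 0.0000 [wait]  ⇒ S*(5)=102.2501
t_4: node(4,0) S=110.8909 payoff=9.7191 vs cont=11.9572 → 11.9572 [wait]  node(4,1) S=130.4249 payoff=0.0000 vs cont=3.5168 → 3.5168 [wait]  node(4,2) S=153.4000 payoff=0.0000 vs cont=0.4802 → 0.4802 [wait]  node(4,3) S=180.4222 payoff=0.0000 vs cont=0.0000 → 0.0000 [wait]  node(4,4) S=212.2046 payoff=0.0000 vs cont=0.0000 → 0.0000 [wait]  ⇒ S*(4)=-
t_3: node(3,0) S=120.2620 payoff=0.3480 vs cont=7.4705 → 7.4705 [wait]  node(3,1) S=141.4468 payoff=0.0000 vs cont=1.9084 → 1.9084 [wait]  node(3,2) S=166.3634 payoff=0.0000 vs cont=0.2264 → 0.2264 [wait]  node(3,3) S=195.6692 payoff=0.0000 vs cont=0.0000 → 0.0000 [wait]  ⇒ S*(3)=-
t_2: node(2,0) S=130.4249 payoff=0.0000 vs cont=4.5168 → 4.5168 [wait]  node(2,1) S=153.4000 payoff=0.0000 vs cont=1.0178 → 1.0178 [wait]  node(2,2) S=180.4222 payoff=0.0000 vs cont=0.1067 → 0.1067 [wait]  ⇒ S*(2)=-
t_1: node(1,0) S=141.4468 payoff=0.0000 vs cont=2.6600 → 2.6600 [wait]  node(1,1) S=166.3634 payoff=0.0000 vs cont=0.5355 → 0.5355 [wait]  ⇒ S*(1)=-
t_0: node(0,0) S=153.4000 payoff=0.0000 vs cont=1.5332 → 1.5332 [wait]  ⇒ S*(0)=-

price = 1.5332
boundary = - - - - - 102.2501 94.2825 102.2501
tree:
1.5332
2.6600 0.5355
4.5168 1.0178 0.1067
7.4705 1.9084 0.2264 0.0000
11.9572 3.5168 0.4802 0.0000 0.0000
18.3599 6.3333 1.0186 0.0000 0.0000 0.0000
26.3275 11.0446 2.1604 0.0000 0.0000 0.0000 0.0000
33.6742 18.3599 4.5823 0.0000 0.0000 0.0000 0.0000 0.0000
40.4484 26.3275 9.7191 0.0000 0.0000 0.0000 0.0000 0.0000 0.0000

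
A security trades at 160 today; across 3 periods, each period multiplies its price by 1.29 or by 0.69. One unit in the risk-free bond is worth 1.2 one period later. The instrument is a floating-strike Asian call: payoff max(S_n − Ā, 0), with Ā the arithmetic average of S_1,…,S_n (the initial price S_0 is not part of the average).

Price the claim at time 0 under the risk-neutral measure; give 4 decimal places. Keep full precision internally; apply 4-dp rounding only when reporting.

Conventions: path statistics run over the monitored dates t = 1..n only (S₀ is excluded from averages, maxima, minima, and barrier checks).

No-arbitrage gives p* = (R−d)/(u−d) = 0.8500: enumerate every path, weight its payoff by its p*-probability, and discount by R^3.
Enumerate all 2^3 = 8 price paths (U = up ×1.29, D = down ×0.69); each path with k up-moves has probability p*^k·(1−p*)^(3−k).
DDD: Ā=79.7125, payoff=0.0000, prob=0.003375
UDD: Ā=149.0277, payoff=0.0000, prob=0.019125
DUD: Ā=117.0277, payoff=0.0000, prob=0.019125
UUD: Ā=218.7909, payoff=0.0000, prob=0.108375
DDU: Ā=94.9477, payoff=3.3194, prob=0.019125
UDU: Ā=177.5109, payoff=6.2058, prob=0.108375
DUU: Ā=145.5109, payoff=38.2058, prob=0.108375
UUU: Ā=272.0421, payoff=71.4282, prob=0.614125
Price = Σ prob·payoff / R^3 = 48.742400 / 1.728000 = 28.2074

price = 28.2074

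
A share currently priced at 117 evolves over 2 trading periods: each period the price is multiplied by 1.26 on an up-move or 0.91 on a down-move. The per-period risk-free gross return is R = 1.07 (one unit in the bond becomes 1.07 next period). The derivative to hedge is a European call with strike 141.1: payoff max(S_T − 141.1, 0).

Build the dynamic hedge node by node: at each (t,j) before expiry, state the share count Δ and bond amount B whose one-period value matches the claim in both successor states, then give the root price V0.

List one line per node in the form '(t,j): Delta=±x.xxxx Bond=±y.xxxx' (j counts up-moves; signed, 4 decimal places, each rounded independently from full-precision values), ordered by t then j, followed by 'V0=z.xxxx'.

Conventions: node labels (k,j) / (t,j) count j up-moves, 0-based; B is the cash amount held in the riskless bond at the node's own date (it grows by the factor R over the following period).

(0,0): Delta=0.4658 Bond=-46.3523
(1,0): Delta=0.0000 Bond=0.0000
(1,1): Delta=0.8653 Bond=-108.4934
V0=8.1499

Risk-neutral probability p* = (R−d)/(u−d) = (1.07−0.91)/(1.26−0.91) = 0.4571.
Payoffs at expiry: V(2,0)=0.0000, V(2,1)=0.0000, V(2,2)=44.6492
(1,0): S=106.4700. Δ = (V_up−V_dn)/(S_up−S_dn) = (0.0000−0.0000)/(134.1522−96.8877) = 0.0000. V = [p*·0.0000 + (1−p*)·0.0000]/1.07 = 0.0000. B = V − Δ·S = 0.0000.
(1,1): S=147.4200. Δ = (V_up−V_dn)/(S_up−S_dn) = (44.6492−0.0000)/(185.7492−134.1522) = 0.8653. V = [p*·44.6492 + (1−p*)·0.0000]/1.07 = 19.0758. B = V − Δ·S = -108.4934.
(0,0): S=117.0000. Δ = (V_up−V_dn)/(S_up−S_dn) = (19.0758−0.0000)/(147.4200−106.4700) = 0.4658. V = [p*·19.0758 + (1−p*)·0.0000]/1.07 = 8.1499. B = V − Δ·S = -46.3523.
Sanity check at the root: Δ(0,0)·S0 + B(0,0) reproduces V0 = 8.1499.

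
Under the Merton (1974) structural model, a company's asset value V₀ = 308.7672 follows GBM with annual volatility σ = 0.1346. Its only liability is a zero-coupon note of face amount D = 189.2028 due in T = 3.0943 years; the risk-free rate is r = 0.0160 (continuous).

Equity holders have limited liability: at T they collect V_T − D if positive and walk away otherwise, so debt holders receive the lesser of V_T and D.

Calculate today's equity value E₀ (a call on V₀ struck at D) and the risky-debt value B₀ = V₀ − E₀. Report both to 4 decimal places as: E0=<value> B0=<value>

E0=128.9205 B0=179.8467

With assets at 308.7672 and a single debt payment of 189.2028 at 3.0943 years:
d₁ = [ln(V₀/D) + (r + σ²/2)T] / (σ√T)
   = [ln(308.7672/189.2028) + (0.0160 + 0.5·0.1346²)·3.0943] / (0.1346·√3.0943)
   = [0.489768 + 0.077539] / 0.236770 = 2.396028
d₂ = d₁ − σ√T = 2.396028 − 0.236770 = 2.159258
N(d₁) = 0.991713,  N(d₂) = 0.984585,  e^(−rT) = 0.951697
E₀ = V₀·N(d₁) − D·e^(−rT)·N(d₂)
   = 308.7672·0.991713 − 189.2028·0.951697·0.984585 = 128.920472
B₀ = V₀ − E₀ = 308.7672 − 128.920472 = 179.846728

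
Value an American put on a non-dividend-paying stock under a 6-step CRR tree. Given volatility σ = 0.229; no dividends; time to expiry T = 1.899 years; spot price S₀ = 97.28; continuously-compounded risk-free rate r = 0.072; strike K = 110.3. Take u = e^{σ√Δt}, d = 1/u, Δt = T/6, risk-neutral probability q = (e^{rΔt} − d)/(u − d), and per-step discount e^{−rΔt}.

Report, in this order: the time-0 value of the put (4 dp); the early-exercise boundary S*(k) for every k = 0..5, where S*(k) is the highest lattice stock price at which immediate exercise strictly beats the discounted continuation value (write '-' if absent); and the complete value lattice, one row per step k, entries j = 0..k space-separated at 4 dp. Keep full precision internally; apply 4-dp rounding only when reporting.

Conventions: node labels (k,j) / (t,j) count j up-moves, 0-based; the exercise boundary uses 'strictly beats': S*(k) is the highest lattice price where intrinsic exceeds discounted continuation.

price = 15.3036
boundary = - 85.5210 75.1834 85.5210 75.1834 85.5210
tree:
15.3036
24.7790 8.4021
35.1166 14.7053 3.7376
44.2046 24.7790 7.3033 1.0568
52.1941 35.1166 13.7982 2.4408 0.0000
59.2178 44.2046 24.7790 5.6373 0.0000 0.0000
65.3925 52.1941 35.1166 13.0200 0.0000 0.0000 0.0000

Δt=0.31650  u=1.13750  d=0.87912  q=0.55705  discount=0.97747
step 6 (expiry): payoffs max(K−S,0) = 65.3925 52.1941 35.1166 13.0200 0.0000 0.0000 0.0000
step 5: (k=5,j=0): S=51.0822, K−S=59.2178, hold=56.7327 ⇒ V=59.2178 exercise | (k=5,j=1): S=66.0954, K−S=44.2046, hold=41.7195 ⇒ V=44.2046 exercise | (k=5,j=2): S=85.5210, K−S=24.7790, hold=22.2939 ⇒ V=24.7790 exercise | (k=5,j=3): S=110.6559, K−S=0.0000, hold=5.6373 ⇒ V=5.6373 continue | (k=5,j=4): S=143.1779, K−S=0.0000, hold=0.0000 ⇒ V=0.0000 continue | (k=5,j=5): S=185.2583, K−S=0.0000, hold=0.0000 ⇒ V=0.0000 continue  boundary S*=85.5210
step 4: (k=4,j=0): S=58.1059, K−S=52.1941, hold=49.7090 ⇒ V=52.1941 exercise | (k=4,j=1): S=75.1834, K−S=35.1166, hold=32.6315 ⇒ V=35.1166 exercise | (k=4,j=2): S=97.2800, K−S=13.0200, hold=13.7982 ⇒ V=13.7982 continue | (k=4,j=3): S=125.8709, K−S=0.0000, hold=2.4408 ⇒ V=2.4408 continue | (k=4,j=4): S=162.8647, K−S=0.0000, hold=0.0000 ⇒ V=0.0000 continue  boundary S*=75.1834
step 3: (k=3,j=0): S=66.0954, K−S=44.2046, hold=41.7195 ⇒ V=44.2046 exercise | (k=3,j=1): S=85.5210, K−S=24.7790, hold=22.7176 ⇒ V=24.7790 exercise | (k=3,j=2): S=110.6559, K−S=0.0000, hold=7.3033 ⇒ V=7.3033 continue | (k=3,j=3): S=143.1779, K−S=0.0000, hold=1.0568 ⇒ V=1.0568 continue  boundary S*=85.5210
step 2: (k=2,j=0): S=75.1834, K−S=35.1166, hold=32.6315 ⇒ V=35.1166 exercise | (k=2,j=1): S=97.2800, K−S=13.0200, hold=14.7053 ⇒ V=14.7053 continue | (k=2,j=2): S=125.8709, K−S=0.0000, hold=3.7376 ⇒ V=3.7376 continue  boundary S*=75.1834
step 1: (k=1,j=0): S=85.5210, K−S=24.7790, hold=23.2115 ⇒ V=24.7790 exercise | (k=1,j=1): S=110.6559, K−S=0.0000, hold=8.4021 ⇒ V=8.4021 continue  boundary S*=85.5210
step 0: (k=0,j=0): S=97.2800, K−S=13.0200, hold=15.3036 ⇒ V=15.3036 continue  boundary S*=-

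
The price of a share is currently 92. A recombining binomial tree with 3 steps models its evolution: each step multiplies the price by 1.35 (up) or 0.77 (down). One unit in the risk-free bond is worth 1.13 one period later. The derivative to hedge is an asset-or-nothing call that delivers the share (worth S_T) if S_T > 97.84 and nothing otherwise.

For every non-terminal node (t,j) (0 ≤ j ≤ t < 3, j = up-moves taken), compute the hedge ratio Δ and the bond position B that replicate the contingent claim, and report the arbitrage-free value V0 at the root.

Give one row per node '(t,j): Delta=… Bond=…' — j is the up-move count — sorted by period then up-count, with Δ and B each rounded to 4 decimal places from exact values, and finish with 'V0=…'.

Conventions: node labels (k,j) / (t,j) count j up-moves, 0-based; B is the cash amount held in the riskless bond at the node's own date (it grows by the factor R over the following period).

The replicating-portfolio and risk-neutral prices coincide; use p* = (1.13−0.77)/(1.35−0.77) = 0.6207 for the latter.
Payoffs at expiry: V(3,0)=0.0000, V(3,1)=0.0000, V(3,2)=129.1059, V(3,3)=226.3545
Node (2,0) S=54.5468: V=(p*·0.0000+(1−p*)·0.0000)/1.13=0.0000; Δ=(0.0000−0.0000)/(73.6382−42.0010)=0.0000; B=V−Δ·S=0.0000
Node (2,1) S=95.6340: V=(p*·129.1059+(1−p*)·0.0000)/1.13=70.9157; Δ=(129.1059−0.0000)/(129.1059−73.6382)=2.3276; B=V−Δ·S=-151.6807
Node (2,2) S=167.6700: V=(p*·226.3545+(1−p*)·129.1059)/1.13=167.6700; Δ=(226.3545−129.1059)/(226.3545−129.1059)=1.0000; B=V−Δ·S=0.0000
Node (1,0) S=70.8400: V=(p*·70.9157+(1−p*)·0.0000)/1.13=38.9528; Δ=(70.9157−0.0000)/(95.6340−54.5468)=1.7260; B=V−Δ·S=-83.3156
Node (1,1) S=124.2000: V=(p*·167.6700+(1−p*)·70.9157)/1.13=115.9027; Δ=(167.6700−70.9157)/(167.6700−95.6340)=1.3431; B=V−Δ·S=-50.9151
Node (0,0) S=92.0000: V=(p*·115.9027+(1−p*)·38.9528)/1.13=76.7388; Δ=(115.9027−38.9528)/(124.2000−70.8400)=1.4421; B=V−Δ·S=-55.9336
Verification: the root portfolio costs Δ(0,0)·S0 + B(0,0) = 76.7388, matching V0.

(0,0): Delta=1.4421 Bond=-55.9336
(1,0): Delta=1.7260 Bond=-83.3156
(1,1): Delta=1.3431 Bond=-50.9151
(2,0): Delta=0.0000 Bond=0.0000
(2,1): Delta=2.3276 Bond=-151.6807
(2,2): Delta=1.0000 Bond=0.0000
V0=76.7388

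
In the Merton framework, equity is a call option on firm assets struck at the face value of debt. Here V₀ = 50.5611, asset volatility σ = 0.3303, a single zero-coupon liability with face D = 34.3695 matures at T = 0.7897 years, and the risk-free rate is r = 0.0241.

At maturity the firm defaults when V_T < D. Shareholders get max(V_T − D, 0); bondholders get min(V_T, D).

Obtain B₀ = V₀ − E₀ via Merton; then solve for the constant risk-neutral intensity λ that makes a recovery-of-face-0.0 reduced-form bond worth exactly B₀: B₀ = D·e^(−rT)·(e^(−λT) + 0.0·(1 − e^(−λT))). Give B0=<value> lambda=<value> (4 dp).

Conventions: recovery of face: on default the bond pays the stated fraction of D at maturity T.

B0=33.2607 lambda=0.0174

Equity is a call on the firm's assets struck at D = 34.3695:
d₁ = [ln(V₀/D) + (r + σ²/2)T] / (σ√T)
   = [ln(50.5611/34.3695) + (0.0241 + 0.5·0.3303²)·0.7897] / (0.3303·√0.7897)
   = [0.386013 + 0.062109] / 0.293521 = 1.526711
d₂ = d₁ − σ√T = 1.526711 − 0.293521 = 1.233189
N(d₁) = 0.936584,  N(d₂) = 0.891247,  e^(−rT) = 0.981148
E₀ = V₀·N(d₁) − D·e^(−rT)·N(d₂)
   = 50.5611·0.936584 − 34.3695·0.981148·0.891247 = 17.300427
B₀ = V₀ − E₀ = 50.5611 − 17.300427 = 33.260673
e^(−λT) = (B₀·e^(rT)/D − 0)/(1 − 0) = (33.2607·1.019214/34.3695 − 0)/1 = 0.98633300
λ = −ln(0.98633300)/0.7897 = 0.017426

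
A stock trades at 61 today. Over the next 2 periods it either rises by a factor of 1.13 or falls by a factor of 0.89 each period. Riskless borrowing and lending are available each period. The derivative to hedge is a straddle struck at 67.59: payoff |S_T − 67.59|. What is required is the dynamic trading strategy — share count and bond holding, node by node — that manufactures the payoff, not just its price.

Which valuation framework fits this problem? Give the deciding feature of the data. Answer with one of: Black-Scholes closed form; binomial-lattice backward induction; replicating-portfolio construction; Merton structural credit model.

framework: replicating-portfolio construction

Key observation: the mandate to exhibit the hedge at every date and state singles out the replicating-portfolio construction on the 2-period tree with factors 1.13 and 0.89 from 61.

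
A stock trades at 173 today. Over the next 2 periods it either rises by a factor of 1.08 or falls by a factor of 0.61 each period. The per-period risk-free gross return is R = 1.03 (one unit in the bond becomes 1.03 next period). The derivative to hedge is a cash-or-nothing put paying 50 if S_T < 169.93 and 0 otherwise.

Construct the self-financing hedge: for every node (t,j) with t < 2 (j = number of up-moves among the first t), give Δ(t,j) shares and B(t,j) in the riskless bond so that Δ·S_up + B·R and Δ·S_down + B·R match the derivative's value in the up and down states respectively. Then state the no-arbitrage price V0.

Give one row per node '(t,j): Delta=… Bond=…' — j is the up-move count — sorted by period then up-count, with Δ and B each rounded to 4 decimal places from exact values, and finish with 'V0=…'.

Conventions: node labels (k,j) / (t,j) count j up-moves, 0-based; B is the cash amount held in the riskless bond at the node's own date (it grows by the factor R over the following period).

Arbitrage-free pricing uses the up-move probability p* = (R−d)/(u−d) = 0.8936, discounting each step at R = 1.03.
Terminal payoffs: V(2,0)=50.0000, V(2,1)=50.0000, V(2,2)=0.0000
  t=1,j=0: stock 105.5300 → up 113.9724 (V=50.0000), down 64.3733 (V=50.0000). Price 48.5437; hedge Δ=0.0000, bond B=48.5437.
  t=1,j=1: stock 186.8400 → up 201.7872 (V=0.0000), down 113.9724 (V=50.0000). Price 5.1642; hedge Δ=-0.5694, bond B=111.5472.
  t=0,j=0: stock 173.0000 → up 186.8400 (V=5.1642), down 105.5300 (V=48.5437). Price 9.4942; hedge Δ=-0.5335, bond B=101.7910.
Verification: the root portfolio costs Δ(0,0)·S0 + B(0,0) = 9.4942, matching V0.

(0,0): Delta=-0.5335 Bond=101.7910
(1,0): Delta=0.0000 Bond=48.5437
(1,1): Delta=-0.5694 Bond=111.5472
V0=9.4942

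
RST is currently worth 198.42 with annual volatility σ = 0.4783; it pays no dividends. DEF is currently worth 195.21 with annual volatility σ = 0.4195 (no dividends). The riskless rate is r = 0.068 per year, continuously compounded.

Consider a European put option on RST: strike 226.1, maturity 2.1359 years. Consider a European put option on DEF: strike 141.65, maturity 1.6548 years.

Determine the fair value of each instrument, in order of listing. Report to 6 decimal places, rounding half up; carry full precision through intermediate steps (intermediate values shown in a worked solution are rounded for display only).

[RST put K=226.1]
σ√T = 0.4783·√2.1359 = 0.699022
d₁ = (ln(S/K) + (r+σ²/2)T) / (σ√T) = (ln(198.42/226.1) + (0.068+0.4783²/2)·2.1359) / 0.699022 = (-0.130591 + 0.389557) / 0.699022 = 0.370469
d₂ = d₁ − σ√T = 0.370469 − 0.699022 = -0.328553
e^{−rT} = 0.864814
N(−d₁) = 0.355517,  N(−d₂) = 0.628753
price = K·e^{−rT}·N(−d₂) − S·N(−d₁) = 122.942894 − 70.541621 = 52.401273
[DEF put K=141.65]
σ√T = 0.4195·√1.6548 = 0.539641
d₁ = (ln(S/K) + (r+σ²/2)T) / (σ√T) = (ln(195.21/141.65) + (0.068+0.4195²/2)·1.6548) / 0.539641 = (0.320717 + 0.258132) / 0.539641 = 1.072656
d₂ = d₁ − σ√T = 1.072656 − 0.539641 = 0.533016
e^{−rT} = 0.893574
N(−d₁) = 0.141713,  N(−d₂) = 0.297011
price = K·e^{−rT}·N(−d₂) − S·N(−d₁) = 37.594127 − 27.663723 = 9.930404

price(RST put K=226.1) = 52.401273
price(DEF put K=141.65) = 9.930404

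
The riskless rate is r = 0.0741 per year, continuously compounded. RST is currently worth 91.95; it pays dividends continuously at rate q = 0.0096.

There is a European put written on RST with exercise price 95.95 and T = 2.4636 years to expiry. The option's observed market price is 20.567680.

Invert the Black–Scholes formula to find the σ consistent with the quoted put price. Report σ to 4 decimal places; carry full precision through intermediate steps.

sigma = 0.4861

At σ = 0.4861 the Black–Scholes value reproduces the quote:
σ√T = 0.4861·√2.4636 = 0.762976
d₁ = (ln(S/K) + (r−q+σ²/2)T) / (σ√T) = (ln(91.95/95.95) + (0.0741−0.0096+0.4861²/2)·2.4636) / 0.762976 = (-0.042582 + 0.449968) / 0.762976 = 0.533943
d₂ = d₁ − σ√T = 0.533943 − 0.762976 = -0.229032
e^{−rT} = 0.833141
e^{−qT} = 0.976627
N(−d₁) = 0.296690,  N(−d₂) = 0.590578
V = K·e^{−rT}·N(−d₂) − S·e^{−qT}·N(−d₁) = 47.210722 − 26.643042 = 20.567680 (matching the quote); vega is positive throughout, so no other σ reproduces this price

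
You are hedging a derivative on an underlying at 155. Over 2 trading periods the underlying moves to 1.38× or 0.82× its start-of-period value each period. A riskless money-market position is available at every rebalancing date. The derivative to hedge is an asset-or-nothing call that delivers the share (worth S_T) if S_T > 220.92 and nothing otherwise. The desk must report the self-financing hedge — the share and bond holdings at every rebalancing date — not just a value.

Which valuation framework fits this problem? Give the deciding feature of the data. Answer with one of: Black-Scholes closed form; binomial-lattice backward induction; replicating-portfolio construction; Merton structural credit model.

Key observation: since the answer must list Δ and B at each node of the 1.38/0.82 lattice on 155, the replicating-portfolio method — solving the two-state system at every node — is the one that applies.

framework: replicating-portfolio construction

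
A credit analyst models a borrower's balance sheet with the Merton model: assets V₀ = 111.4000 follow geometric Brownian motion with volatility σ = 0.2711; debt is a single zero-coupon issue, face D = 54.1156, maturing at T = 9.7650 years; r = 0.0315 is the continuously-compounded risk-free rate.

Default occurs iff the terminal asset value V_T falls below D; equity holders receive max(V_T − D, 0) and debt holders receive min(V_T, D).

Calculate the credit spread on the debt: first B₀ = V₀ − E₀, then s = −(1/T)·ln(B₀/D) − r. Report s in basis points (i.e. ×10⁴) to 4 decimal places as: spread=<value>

Work the structural quantities from V₀ = 111.4000 against face 54.1156:
d₁ = [ln(V₀/D) + (r + σ²/2)T] / (σ√T)
   = [ln(111.4000/54.1156) + (0.0315 + 0.5·0.2711²)·9.7650] / (0.2711·√9.7650)
   = [0.722005 + 0.666438] / 0.847160 = 1.638937
d₂ = d₁ − σ√T = 1.638937 − 0.847160 = 0.791777
N(d₁) = 0.949387,  N(d₂) = 0.785755,  e^(−rT) = 0.735211
E₀ = V₀·N(d₁) − D·e^(−rT)·N(d₂)
   = 111.4000·0.949387 − 54.1156·0.735211·0.785755 = 74.499351
B₀ = V₀ − E₀ = 111.4000 − 74.499351 = 36.900649
spread = −(1/T)·ln(B₀/D) − r = −(1/9.7650)·ln(36.900649/54.1156) − 0.0315 = 0.00771079
in basis points: 0.00771079 × 10⁴ = 77.1079 bp

spread=77.1079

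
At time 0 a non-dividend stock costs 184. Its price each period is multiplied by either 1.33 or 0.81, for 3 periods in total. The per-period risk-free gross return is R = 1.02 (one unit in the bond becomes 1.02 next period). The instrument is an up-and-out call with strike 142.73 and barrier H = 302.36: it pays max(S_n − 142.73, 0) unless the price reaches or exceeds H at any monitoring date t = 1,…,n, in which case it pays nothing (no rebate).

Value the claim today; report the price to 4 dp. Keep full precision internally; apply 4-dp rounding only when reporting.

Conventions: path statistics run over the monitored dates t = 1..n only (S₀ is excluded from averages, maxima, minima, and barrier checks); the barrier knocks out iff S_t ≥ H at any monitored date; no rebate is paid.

With p* = (R−d)/(u−d) = 0.4038, sum probability × payoff across the paths and divide by R^3.
Enumerate all 2^3 = 8 price paths (U = up ×1.33, D = down ×0.81); each path with k up-moves has probability p*^k·(1−p*)^(3−k).
DDD: M=149.0400, payoff=0.0000, prob=0.211873
UDD: M=244.7200, payoff=17.8308, prob=0.143527
DUD: M=198.2232, payoff=17.8308, prob=0.143527
UUD: M=325.4776, payoff=0.0000, prob=0.097228
DDU: M=160.5608, payoff=17.8308, prob=0.143527
UDU: M=263.6369, payoff=120.9069, prob=0.097228
DUU: M=263.6369, payoff=120.9069, prob=0.097228
UUU: M=432.8852, payoff=0.0000, prob=0.065864
Price = Σ prob·payoff / R^3 = 31.188587 / 1.061208 = 29.3897

price = 29.3897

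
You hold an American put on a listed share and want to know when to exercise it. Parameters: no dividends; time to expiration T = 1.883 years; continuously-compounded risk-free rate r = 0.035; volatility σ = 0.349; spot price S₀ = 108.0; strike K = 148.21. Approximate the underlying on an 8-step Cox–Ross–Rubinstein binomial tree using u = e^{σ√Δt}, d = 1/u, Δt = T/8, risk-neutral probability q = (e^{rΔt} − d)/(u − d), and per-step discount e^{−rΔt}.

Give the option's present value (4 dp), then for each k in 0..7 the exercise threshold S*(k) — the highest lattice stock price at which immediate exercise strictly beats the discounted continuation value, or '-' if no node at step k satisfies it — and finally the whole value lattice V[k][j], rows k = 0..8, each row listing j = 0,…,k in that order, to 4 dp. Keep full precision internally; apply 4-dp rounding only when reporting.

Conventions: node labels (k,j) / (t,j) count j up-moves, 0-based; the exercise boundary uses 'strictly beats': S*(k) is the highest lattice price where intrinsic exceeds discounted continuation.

price = 44.4120
boundary = - - 76.9760 91.1779 76.9760 91.1779 108.0000 91.1779
tree:
44.4120
57.2116 31.4230
71.2340 43.1284 19.3867
83.2238 57.0321 28.9313 9.4652
93.3461 71.2340 41.5965 15.8210 2.7994
101.8917 83.2238 57.0321 25.7274 5.4498 0.0000
109.1063 93.3461 71.2340 40.2100 10.6096 0.0000 0.0000
115.1971 101.8917 83.2238 57.0321 20.6546 0.0000 0.0000 0.0000
120.3392 109.1063 93.3461 71.2340 40.2100 0.0000 0.0000 0.0000 0.0000

Δt=0.23538  u=1.18450  d=0.84424  q=0.48208  discount=0.99180
step 8 (expiry): payoffs max(K−S,0) = 120.3392 109.1063 93.3461 71.2340 40.2100 0.0000 0.0000 0.0000 0.0000
step 7: (k=7,j=0): S=33.0129, K−S=115.1971, hold=113.9811 ⇒ V=115.1971 exercise | (k=7,j=1): S=46.3183, K−S=101.8917, hold=100.6758 ⇒ V=101.8917 exercise | (k=7,j=2): S=64.9862, K−S=83.2238, hold=82.0079 ⇒ V=83.2238 exercise | (k=7,j=3): S=91.1779, K−S=57.0321, hold=55.8162 ⇒ V=57.0321 exercise | (k=7,j=4): S=127.9258, K−S=20.2842, hold=20.6546 ⇒ V=20.6546 continue | (k=7,j=5): S=179.4844, K−S=0.0000, hold=0.0000 ⇒ V=0.0000 continue | (k=7,j=6): S=251.8229, K−S=0.0000, hold=0.0000 ⇒ V=0.0000 continue | (k=7,j=7): S=353.3164, K−S=0.0000, hold=0.0000 ⇒ V=0.0000 continue  boundary S*=91.1779
step 6: (k=6,j=0): S=39.1037, K−S=109.1063, hold=107.8903 ⇒ V=109.1063 exercise | (k=6,j=1): S=54.8639, K−S=93.3461, hold=92.1302 ⇒ V=93.3461 exercise | (k=6,j=2): S=76.9760, K−S=71.2340, hold=70.0181 ⇒ V=71.2340 exercise | (k=6,j=3): S=108.0000, K−S=40.2100, hold=39.1711 ⇒ V=40.2100 exercise | (k=6,j=4): S=151.5278, K−S=0.0000, hold=10.6096 ⇒ V=10.6096 continue | (k=6,j=5): S=212.5989, K−S=0.0000, hold=0.0000 ⇒ V=0.0000 continue | (k=6,j=6): S=298.2837, K−S=0.0000, hold=0.0000 ⇒ V=0.0000 continue  boundary S*=108.0000
step 5: (k=5,j=0): S=46.3183, K−S=101.8917, hold=100.6758 ⇒ V=101.8917 exercise | (k=5,j=1): S=64.9862, K−S=83.2238, hold=82.0079 ⇒ V=83.2238 exercise | (k=5,j=2): S=91.1779, K−S=57.0321, hold=55.8162 ⇒ V=57.0321 exercise | (k=5,j=3): S=127.9258, K−S=20.2842, hold=25.7274 ⇒ V=25.7274 continue | (k=5,j=4): S=179.4844, K−S=0.0000, hold=5.4498 ⇒ V=5.4498 continue | (k=5,j=5): S=251.8229, K−S=0.0000, hold=0.0000 ⇒ V=0.0000 continue  boundary S*=91.1779
step 4: (k=4,j=0): S=54.8639, K−S=93.3461, hold=92.1302 ⇒ V=93.3461 exercise | (k=4,j=1): S=76.9760, K−S=71.2340, hold=70.0181 ⇒ V=71.2340 exercise | (k=4,j=2): S=108.0000, K−S=40.2100, hold=41.5965 ⇒ V=41.5965 continue | (k=4,j=3): S=151.5278, K−S=0.0000, hold=15.8210 ⇒ V=15.8210 continue | (k=4,j=4): S=212.5989, K−S=0.0000, hold=2.7994 ⇒ V=2.7994 continue  boundary S*=76.9760
step 3: (k=3,j=0): S=64.9862, K−S=83.2238, hold=82.0079 ⇒ V=83.2238 exercise | (k=3,j=1): S=91.1779, K−S=57.0321, hold=56.4791 ⇒ V=57.0321 exercise | (k=3,j=2): S=127.9258, K−S=20.2842, hold=28.9313 ⇒ V=28.9313 continue | (k=3,j=3): S=179.4844, K−S=0.0000, hold=9.4652 ⇒ V=9.4652 continue  boundary S*=91.1779
step 2: (k=2,j=0): S=76.9760, K−S=71.2340, hold=70.0181 ⇒ V=71.2340 exercise | (k=2,j=1): S=108.0000, K−S=40.2100, hold=43.1284 ⇒ V=43.1284 continue | (k=2,j=2): S=151.5278, K−S=0.0000, hold=19.3867 ⇒ V=19.3867 continue  boundary S*=76.9760
step 1: (k=1,j=0): S=91.1779, K−S=57.0321, hold=57.2116 ⇒ V=57.2116 continue | (k=1,j=1): S=127.9258, K−S=20.2842, hold=31.4230 ⇒ V=31.4230 continue  boundary S*=-
step 0: (k=0,j=0): S=108.0000, K−S=40.2100, hold=44.4120 ⇒ V=44.4120 continue  boundary S*=-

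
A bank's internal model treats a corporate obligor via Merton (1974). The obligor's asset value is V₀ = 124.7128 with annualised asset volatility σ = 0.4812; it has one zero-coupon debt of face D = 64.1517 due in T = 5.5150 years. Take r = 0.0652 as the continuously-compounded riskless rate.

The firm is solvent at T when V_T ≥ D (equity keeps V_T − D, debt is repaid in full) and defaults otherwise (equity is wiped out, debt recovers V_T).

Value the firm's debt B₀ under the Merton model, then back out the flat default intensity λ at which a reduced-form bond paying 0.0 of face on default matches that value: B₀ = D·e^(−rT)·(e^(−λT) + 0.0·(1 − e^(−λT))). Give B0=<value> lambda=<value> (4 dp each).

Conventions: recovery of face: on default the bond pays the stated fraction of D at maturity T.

With assets at 124.7128 and a single debt payment of 64.1517 at 5.5150 years:
d₁ = [ln(V₀/D) + (r + σ²/2)T] / (σ√T)
   = [ln(124.7128/64.1517) + (0.0652 + 0.5·0.4812²)·5.5150] / (0.4812·√5.5150)
   = [0.664763 + 0.998087] / 1.130052 = 1.471481
d₂ = d₁ − σ√T = 1.471481 − 1.130052 = 0.341429
N(d₁) = 0.929419,  N(d₂) = 0.633610,  e^(−rT) = 0.697971
E₀ = V₀·N(d₁) − D·e^(−rT)·N(d₂)
   = 124.7128·0.929419 − 64.1517·0.697971·0.633610 = 87.539985
B₀ = V₀ − E₀ = 124.7128 − 87.539985 = 37.172815
e^(−λT) = (B₀·e^(rT)/D − 0)/(1 − 0) = (37.1728·1.432725/64.1517 − 0)/1 = 0.83019449
λ = −ln(0.83019449)/5.5150 = 0.033743

B0=37.1728 lambda=0.0337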